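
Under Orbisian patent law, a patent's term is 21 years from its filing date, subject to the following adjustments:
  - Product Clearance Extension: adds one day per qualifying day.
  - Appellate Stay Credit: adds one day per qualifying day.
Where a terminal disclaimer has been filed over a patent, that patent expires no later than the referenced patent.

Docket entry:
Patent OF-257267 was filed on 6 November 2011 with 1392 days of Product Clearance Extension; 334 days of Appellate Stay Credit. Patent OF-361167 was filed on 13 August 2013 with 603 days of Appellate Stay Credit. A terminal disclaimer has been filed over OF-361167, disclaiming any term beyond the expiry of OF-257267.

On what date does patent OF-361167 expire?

Natural term of OF-361167:
  Base: filing + 21 years → 13 August 2034.
  Appellate Stay Credit: +603 days → 7 April 2036.
Expiry of referenced patent OF-257267:
  Base: filing + 21 years → 6 November 2032.
  Product Clearance Extension: +1392 days → 29 August 2036.
  Appellate Stay Credit: +334 days → 29 July 2037.
Terminal disclaimer: OF-361167 expires on the earlier of 7 April 2036 and 29 July 2037.

2036-04-07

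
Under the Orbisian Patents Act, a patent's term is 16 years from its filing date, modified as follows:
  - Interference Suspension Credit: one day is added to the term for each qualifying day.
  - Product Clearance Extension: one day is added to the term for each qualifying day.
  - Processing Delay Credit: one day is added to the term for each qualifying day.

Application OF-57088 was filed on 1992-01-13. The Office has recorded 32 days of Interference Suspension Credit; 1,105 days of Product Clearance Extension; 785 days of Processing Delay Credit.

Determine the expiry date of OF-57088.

April 18, 2013

Base term: filing date + 16 years → 13 January 2008.
Interference Suspension Credit: +32 days → 14 February 2008.
Product Clearance Extension: +1105 days → 23 February 2011.
Processing Delay Credit: +785 days → 18 April 2013.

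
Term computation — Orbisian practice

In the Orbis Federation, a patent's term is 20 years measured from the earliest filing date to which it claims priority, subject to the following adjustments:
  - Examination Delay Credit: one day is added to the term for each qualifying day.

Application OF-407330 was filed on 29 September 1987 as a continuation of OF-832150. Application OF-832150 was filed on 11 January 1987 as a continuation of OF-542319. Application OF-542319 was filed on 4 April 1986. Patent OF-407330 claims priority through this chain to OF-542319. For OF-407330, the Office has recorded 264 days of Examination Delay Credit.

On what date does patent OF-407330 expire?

2006-12-24

Earliest priority filing: 4 April 1986.
Base term: 4 April 1986 + 20 years → 4 April 2006.
Examination Delay Credit: +264 days → 24 December 2006.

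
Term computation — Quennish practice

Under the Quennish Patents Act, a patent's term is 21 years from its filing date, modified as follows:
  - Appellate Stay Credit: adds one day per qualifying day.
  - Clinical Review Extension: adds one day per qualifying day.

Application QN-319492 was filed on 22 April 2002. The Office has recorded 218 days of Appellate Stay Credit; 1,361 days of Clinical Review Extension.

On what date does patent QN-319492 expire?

Base term: filing date + 21 years → 22 April 2023.
Appellate Stay Credit: +218 days → 26 November 2023.
Clinical Review Extension: +1361 days → 18 August 2027.

August 18, 2027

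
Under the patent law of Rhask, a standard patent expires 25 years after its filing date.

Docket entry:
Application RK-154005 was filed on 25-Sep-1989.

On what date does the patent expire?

2014-09-25

Filing date + 25 years → 25 September 2014.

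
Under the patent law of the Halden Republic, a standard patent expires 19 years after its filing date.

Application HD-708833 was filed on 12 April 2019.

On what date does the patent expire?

2038-04-12

Filing date + 19 years → 12 April 2038.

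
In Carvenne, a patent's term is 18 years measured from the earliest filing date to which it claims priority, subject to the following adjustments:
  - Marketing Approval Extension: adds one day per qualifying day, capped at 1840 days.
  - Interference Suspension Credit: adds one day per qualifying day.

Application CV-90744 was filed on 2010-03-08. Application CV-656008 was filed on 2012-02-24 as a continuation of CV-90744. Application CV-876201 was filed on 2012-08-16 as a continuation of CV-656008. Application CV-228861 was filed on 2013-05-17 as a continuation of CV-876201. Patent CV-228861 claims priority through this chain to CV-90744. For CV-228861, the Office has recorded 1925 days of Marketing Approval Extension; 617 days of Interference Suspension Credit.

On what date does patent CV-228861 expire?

Earliest priority filing: 8 March 2010.
Base term: 8 March 2010 + 18 years → 8 March 2028.
Marketing Approval Extension: 1925 days claimed exceeds the 1840-day cap, so +1840 days → 22 March 2033.
Interference Suspension Credit: +617 days → 29 November 2034.

2034-11-29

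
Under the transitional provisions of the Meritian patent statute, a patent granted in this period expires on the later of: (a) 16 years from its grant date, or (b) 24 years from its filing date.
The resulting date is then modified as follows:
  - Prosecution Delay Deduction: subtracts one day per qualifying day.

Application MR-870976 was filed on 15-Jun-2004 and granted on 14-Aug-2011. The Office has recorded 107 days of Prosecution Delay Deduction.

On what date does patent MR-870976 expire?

(a) grant + 16 years → 14 August 2027.
(b) filing + 24 years → 15 June 2028.
Later of the two: 15 June 2028.
Prosecution Delay Deduction: −107 days → 29 February 2028.

February 29, 2028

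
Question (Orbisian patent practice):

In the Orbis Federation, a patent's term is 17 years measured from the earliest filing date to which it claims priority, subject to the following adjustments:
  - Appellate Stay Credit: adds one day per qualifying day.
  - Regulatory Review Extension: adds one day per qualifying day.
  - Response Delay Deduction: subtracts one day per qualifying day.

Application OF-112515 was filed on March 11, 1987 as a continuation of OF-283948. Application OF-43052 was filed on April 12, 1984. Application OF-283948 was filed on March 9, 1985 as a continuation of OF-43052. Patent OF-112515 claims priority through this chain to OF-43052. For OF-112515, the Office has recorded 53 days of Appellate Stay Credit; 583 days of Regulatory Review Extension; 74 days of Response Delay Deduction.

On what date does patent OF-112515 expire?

Earliest priority filing: 12 April 1984.
Base term: 12 April 1984 + 17 years → 12 April 2001.
Appellate Stay Credit: +53 days → 4 June 2001.
Regulatory Review Extension: +583 days → 8 January 2003.
Response Delay Deduction: −74 days → 26 October 2002.

2002-10-26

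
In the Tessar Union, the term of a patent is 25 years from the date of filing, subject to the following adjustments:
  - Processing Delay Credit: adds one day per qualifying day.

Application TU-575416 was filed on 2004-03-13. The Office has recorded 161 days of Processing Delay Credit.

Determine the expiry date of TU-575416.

2029-08-21

Base term: filing date + 25 years → 13 March 2029.
Processing Delay Credit: +161 days → 21 August 2029.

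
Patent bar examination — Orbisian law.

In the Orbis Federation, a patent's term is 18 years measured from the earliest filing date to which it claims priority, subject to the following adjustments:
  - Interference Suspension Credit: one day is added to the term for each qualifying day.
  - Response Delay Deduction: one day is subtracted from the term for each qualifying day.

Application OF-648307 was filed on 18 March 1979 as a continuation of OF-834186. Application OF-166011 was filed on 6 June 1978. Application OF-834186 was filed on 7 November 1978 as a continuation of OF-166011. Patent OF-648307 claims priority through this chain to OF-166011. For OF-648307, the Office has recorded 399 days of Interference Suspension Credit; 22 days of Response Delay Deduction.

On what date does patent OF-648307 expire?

Earliest priority filing: 6 June 1978.
Base term: 6 June 1978 + 18 years → 6 June 1996.
Interference Suspension Credit: +399 days → 10 July 1997.
Response Delay Deduction: −22 days → 18 June 1997.

1997-06-18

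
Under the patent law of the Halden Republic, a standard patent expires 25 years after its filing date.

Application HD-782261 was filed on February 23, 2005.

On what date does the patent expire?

2030-02-23

Filing date + 25 years → 23 February 2030.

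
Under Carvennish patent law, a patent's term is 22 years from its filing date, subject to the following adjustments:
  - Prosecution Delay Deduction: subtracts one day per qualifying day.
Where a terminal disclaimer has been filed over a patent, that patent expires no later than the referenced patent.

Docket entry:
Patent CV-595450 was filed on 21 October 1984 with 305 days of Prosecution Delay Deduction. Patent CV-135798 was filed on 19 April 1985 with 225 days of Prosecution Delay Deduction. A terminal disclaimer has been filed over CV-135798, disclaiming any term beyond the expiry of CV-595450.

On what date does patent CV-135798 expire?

Natural term of CV-135798:
  Base: filing + 22 years → 19 April 2007.
  Prosecution Delay Deduction: −225 days → 6 September 2006.
Expiry of referenced patent CV-595450:
  Base: filing + 22 years → 21 October 2006.
  Prosecution Delay Deduction: −305 days → 20 December 2005.
Terminal disclaimer: CV-135798 expires on the earlier of 6 September 2006 and 20 December 2005.

December 20, 2005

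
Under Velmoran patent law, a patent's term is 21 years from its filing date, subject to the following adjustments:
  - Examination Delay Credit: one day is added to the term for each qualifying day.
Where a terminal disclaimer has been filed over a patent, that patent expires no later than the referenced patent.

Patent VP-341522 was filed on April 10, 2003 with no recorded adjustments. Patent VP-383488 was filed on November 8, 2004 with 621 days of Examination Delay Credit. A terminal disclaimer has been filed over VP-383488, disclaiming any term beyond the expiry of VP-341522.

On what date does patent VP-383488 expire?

2024-04-10

Natural term of VP-383488:
  Base: filing + 21 years → 8 November 2025.
  Examination Delay Credit: +621 days → 22 July 2027.
Expiry of referenced patent VP-341522:
  Base: filing + 21 years → 10 April 2024.
Terminal disclaimer: VP-383488 expires on the earlier of 22 July 2027 and 10 April 2024.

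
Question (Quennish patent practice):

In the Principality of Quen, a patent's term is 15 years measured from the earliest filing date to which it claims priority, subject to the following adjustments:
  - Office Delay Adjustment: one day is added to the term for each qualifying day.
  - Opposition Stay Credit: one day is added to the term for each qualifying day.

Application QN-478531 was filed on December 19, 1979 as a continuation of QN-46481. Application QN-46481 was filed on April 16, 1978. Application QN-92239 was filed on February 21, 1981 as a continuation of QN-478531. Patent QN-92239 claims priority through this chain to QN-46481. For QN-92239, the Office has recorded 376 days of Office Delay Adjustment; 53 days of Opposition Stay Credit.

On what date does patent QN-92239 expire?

1994-06-19

Earliest priority filing: 16 April 1978.
Base term: 16 April 1978 + 15 years → 16 April 1993.
Office Delay Adjustment: +376 days → 27 April 1994.
Opposition Stay Credit: +53 days → 19 June 1994.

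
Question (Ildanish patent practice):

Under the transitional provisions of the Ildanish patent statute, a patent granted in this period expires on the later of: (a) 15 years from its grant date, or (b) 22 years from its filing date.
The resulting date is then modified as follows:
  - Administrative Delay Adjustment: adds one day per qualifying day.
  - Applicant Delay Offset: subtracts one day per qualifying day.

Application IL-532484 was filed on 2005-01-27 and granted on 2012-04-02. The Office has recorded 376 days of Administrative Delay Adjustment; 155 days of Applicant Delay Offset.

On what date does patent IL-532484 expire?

2027-11-09

(a) grant + 15 years → 2 April 2027.
(b) filing + 22 years → 27 January 2027.
Later of the two: 2 April 2027.
Administrative Delay Adjustment: +376 days → 12 April 2028.
Applicant Delay Offset: −155 days → 9 November 2027.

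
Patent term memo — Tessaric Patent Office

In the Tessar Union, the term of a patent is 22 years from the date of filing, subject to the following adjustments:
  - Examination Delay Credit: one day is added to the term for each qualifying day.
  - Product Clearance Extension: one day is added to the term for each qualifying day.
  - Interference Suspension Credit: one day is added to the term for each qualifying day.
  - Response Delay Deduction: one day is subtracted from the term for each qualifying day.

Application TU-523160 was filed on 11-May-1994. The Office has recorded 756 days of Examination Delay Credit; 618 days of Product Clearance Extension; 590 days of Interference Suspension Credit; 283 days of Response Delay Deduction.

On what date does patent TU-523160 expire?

2020-12-17

Base term: filing date + 22 years → 11 May 2016.
Examination Delay Credit: +756 days → 6 June 2018.
Product Clearance Extension: +618 days → 14 February 2020.
Interference Suspension Credit: +590 days → 26 September 2021.
Response Delay Deduction: −283 days → 17 December 2020.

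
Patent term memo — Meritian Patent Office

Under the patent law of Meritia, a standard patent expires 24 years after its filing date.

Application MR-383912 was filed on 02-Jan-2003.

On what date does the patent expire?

2027-01-02

Filing date + 24 years → 2 January 2027.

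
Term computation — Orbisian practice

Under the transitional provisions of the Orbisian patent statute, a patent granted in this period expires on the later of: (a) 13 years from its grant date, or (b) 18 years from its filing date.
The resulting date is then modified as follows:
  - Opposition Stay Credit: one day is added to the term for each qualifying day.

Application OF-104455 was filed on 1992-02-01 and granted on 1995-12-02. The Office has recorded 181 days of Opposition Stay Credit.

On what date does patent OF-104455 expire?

(a) grant + 13 years → 2 December 2008.
(b) filing + 18 years → 1 February 2010.
Later of the two: 1 February 2010.
Opposition Stay Credit: +181 days → 1 August 2010.

August 1, 2010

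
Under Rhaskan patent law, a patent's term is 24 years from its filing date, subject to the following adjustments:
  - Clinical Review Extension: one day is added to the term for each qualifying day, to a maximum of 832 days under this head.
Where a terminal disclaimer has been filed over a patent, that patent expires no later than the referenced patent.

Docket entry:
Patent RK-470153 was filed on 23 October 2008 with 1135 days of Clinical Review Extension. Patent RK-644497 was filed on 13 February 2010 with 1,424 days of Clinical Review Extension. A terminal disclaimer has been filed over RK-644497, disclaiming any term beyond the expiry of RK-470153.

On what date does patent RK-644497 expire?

Natural term of RK-644497:
  Base: filing + 24 years → 13 February 2034.
  Clinical Review Extension: 1424 days claimed exceeds the 832-day cap, so +832 days → 25 May 2036.
Expiry of referenced patent RK-470153:
  Base: filing + 24 years → 23 October 2032.
  Clinical Review Extension: 1135 days claimed exceeds the 832-day cap, so +832 days → 2 February 2035.
Terminal disclaimer: RK-644497 expires on the earlier of 25 May 2036 and 2 February 2035.

2035-02-02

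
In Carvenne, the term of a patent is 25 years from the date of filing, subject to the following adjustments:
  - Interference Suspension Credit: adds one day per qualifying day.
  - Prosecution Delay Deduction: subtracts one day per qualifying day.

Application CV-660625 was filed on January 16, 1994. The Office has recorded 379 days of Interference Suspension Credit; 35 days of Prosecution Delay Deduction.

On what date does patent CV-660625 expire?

Base term: filing date + 25 years → 16 January 2019.
Interference Suspension Credit: +379 days → 30 January 2020.
Prosecution Delay Deduction: −35 days → 26 December 2019.

December 26, 2019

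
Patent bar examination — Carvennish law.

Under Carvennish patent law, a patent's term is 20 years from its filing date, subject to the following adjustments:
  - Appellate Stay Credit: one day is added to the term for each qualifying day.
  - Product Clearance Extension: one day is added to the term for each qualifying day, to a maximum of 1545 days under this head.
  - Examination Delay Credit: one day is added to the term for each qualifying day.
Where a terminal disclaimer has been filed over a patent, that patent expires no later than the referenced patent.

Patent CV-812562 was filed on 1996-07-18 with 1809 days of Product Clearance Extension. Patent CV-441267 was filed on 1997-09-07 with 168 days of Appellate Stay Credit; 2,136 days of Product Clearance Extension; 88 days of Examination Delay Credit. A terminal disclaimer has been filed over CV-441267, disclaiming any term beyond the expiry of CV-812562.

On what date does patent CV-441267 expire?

2020-10-10

Natural term of CV-441267:
  Base: filing + 20 years → 7 September 2017.
  Appellate Stay Credit: +168 days → 22 February 2018.
  Product Clearance Extension: 2136 days claimed exceeds the 1545-day cap, so +1545 days → 17 May 2022.
  Examination Delay Credit: +88 days → 13 August 2022.
Expiry of referenced patent CV-812562:
  Base: filing + 20 years → 18 July 2016.
  Product Clearance Extension: 1809 days claimed exceeds the 1545-day cap, so +1545 days → 10 October 2020.
Terminal disclaimer: CV-441267 expires on the earlier of 13 August 2022 and 10 October 2020.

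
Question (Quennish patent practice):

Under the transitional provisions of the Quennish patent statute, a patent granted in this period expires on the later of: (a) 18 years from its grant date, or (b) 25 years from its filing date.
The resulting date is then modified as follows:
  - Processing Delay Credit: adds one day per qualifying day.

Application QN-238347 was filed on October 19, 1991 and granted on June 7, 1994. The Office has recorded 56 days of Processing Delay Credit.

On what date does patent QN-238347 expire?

2016-12-14

(a) grant + 18 years → 7 June 2012.
(b) filing + 25 years → 19 October 2016.
Later of the two: 19 October 2016.
Processing Delay Credit: +56 days → 14 December 2016.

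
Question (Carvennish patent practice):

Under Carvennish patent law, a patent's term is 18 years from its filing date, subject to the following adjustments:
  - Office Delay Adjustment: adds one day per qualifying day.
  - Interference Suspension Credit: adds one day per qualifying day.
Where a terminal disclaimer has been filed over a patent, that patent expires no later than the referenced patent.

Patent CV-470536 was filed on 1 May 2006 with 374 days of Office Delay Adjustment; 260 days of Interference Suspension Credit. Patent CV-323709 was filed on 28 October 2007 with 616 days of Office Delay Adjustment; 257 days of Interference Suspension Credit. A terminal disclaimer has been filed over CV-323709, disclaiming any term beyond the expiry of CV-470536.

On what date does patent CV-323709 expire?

2026-01-25

Natural term of CV-323709:
  Base: filing + 18 years → 28 October 2025.
  Office Delay Adjustment: +616 days → 6 July 2027.
  Interference Suspension Credit: +257 days → 19 March 2028.
Expiry of referenced patent CV-470536:
  Base: filing + 18 years → 1 May 2024.
  Office Delay Adjustment: +374 days → 10 May 2025.
  Interference Suspension Credit: +260 days → 25 January 2026.
Terminal disclaimer: CV-323709 expires on the earlier of 19 March 2028 and 25 January 2026.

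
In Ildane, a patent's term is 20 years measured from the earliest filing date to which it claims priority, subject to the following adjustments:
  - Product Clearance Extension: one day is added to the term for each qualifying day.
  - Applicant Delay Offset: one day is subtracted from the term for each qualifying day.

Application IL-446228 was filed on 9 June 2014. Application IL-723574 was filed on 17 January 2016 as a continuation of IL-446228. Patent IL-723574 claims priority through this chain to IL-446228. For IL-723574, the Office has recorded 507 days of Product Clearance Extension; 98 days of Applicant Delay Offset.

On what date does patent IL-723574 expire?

2035-07-23

Earliest priority filing: 9 June 2014.
Base term: 9 June 2014 + 20 years → 9 June 2034.
Product Clearance Extension: +507 days → 29 October 2035.
Applicant Delay Offset: −98 days → 23 July 2035.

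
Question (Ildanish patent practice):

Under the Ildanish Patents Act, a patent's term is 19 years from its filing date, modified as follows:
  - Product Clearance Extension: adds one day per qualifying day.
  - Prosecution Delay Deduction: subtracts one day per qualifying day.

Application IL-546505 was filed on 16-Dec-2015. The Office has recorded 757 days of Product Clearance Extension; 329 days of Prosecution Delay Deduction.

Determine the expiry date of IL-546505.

February 17, 2036

Base term: filing date + 19 years → 16 December 2034.
Product Clearance Extension: +757 days → 11 January 2037.
Prosecution Delay Deduction: −329 days → 17 February 2036.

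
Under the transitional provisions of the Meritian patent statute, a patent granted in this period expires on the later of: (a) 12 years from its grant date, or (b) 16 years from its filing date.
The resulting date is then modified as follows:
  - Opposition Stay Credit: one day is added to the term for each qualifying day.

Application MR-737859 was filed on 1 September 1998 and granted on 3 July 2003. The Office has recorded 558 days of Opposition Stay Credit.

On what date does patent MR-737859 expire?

(a) grant + 12 years → 3 July 2015.
(b) filing + 16 years → 1 September 2014.
Later of the two: 3 July 2015.
Opposition Stay Credit: +558 days → 11 January 2017.

January 11, 2017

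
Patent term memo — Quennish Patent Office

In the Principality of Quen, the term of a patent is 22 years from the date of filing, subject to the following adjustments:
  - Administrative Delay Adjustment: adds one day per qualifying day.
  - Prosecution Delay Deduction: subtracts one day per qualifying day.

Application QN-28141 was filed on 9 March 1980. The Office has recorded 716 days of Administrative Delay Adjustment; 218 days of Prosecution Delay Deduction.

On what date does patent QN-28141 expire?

2003-07-20

Base term: filing date + 22 years → 9 March 2002.
Administrative Delay Adjustment: +716 days → 23 February 2004.
Prosecution Delay Deduction: −218 days → 20 July 2003.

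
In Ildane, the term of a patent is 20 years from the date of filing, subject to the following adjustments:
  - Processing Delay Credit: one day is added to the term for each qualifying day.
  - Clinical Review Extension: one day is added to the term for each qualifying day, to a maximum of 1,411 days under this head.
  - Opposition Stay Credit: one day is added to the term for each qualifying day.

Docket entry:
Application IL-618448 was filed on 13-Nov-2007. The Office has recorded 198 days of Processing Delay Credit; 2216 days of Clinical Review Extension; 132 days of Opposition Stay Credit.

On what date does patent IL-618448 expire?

2032-08-19

Base term: filing date + 20 years → 13 November 2027.
Processing Delay Credit: +198 days → 29 May 2028.
Clinical Review Extension: 2216 days claimed exceeds the 1411-day cap, so +1411 days → 9 April 2032.
Opposition Stay Credit: +132 days → 19 August 2032.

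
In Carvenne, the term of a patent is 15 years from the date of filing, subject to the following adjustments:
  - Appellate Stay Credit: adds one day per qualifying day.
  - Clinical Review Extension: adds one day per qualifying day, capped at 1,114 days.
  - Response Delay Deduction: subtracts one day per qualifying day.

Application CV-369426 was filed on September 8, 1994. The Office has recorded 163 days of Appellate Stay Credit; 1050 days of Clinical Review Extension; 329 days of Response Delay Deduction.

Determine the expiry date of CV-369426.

Base term: filing date + 15 years → 8 September 2009.
Appellate Stay Credit: +163 days → 18 February 2010.
Clinical Review Extension: 1050 days (within the 1114-day cap) → +1050 days → 3 January 2013.
Response Delay Deduction: −329 days → 9 February 2012.

February 9, 2012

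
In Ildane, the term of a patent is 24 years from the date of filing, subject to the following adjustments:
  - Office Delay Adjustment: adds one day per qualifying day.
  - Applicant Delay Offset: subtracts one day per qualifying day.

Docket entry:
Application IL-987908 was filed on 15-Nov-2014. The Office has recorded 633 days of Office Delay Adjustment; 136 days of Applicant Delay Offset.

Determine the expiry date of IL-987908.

March 26, 2040

Base term: filing date + 24 years → 15 November 2038.
Office Delay Adjustment: +633 days → 9 August 2040.
Applicant Delay Offset: −136 days → 26 March 2040.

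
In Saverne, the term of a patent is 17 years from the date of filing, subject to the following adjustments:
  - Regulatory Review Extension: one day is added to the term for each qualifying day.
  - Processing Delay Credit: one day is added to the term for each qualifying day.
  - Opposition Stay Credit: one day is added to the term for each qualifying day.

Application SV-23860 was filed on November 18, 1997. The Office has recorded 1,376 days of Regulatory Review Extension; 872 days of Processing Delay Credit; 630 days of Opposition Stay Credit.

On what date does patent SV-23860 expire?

Base term: filing date + 17 years → 18 November 2014.
Regulatory Review Extension: +1376 days → 25 August 2018.
Processing Delay Credit: +872 days → 13 January 2021.
Opposition Stay Credit: +630 days → 5 October 2022.

2022-10-05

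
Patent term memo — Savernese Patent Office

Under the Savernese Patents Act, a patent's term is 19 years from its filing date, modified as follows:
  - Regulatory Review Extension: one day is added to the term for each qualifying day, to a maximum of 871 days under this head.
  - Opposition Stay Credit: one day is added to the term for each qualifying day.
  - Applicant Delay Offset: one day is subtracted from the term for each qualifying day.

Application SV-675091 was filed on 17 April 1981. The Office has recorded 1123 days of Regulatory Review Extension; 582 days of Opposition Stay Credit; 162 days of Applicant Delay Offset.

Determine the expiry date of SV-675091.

2003-10-30

Base term: filing date + 19 years → 17 April 2000.
Regulatory Review Extension: 1123 days claimed exceeds the 871-day cap, so +871 days → 5 September 2002.
Opposition Stay Credit: +582 days → 9 April 2004.
Applicant Delay Offset: −162 days → 30 October 2003.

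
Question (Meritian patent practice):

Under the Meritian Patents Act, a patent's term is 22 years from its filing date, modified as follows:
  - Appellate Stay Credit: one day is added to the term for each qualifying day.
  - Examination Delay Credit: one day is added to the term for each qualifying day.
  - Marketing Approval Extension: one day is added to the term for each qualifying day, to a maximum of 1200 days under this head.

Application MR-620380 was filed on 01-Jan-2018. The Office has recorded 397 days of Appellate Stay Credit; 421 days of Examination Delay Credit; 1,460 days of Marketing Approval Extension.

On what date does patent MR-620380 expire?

Base term: filing date + 22 years → 1 January 2040.
Appellate Stay Credit: +397 days → 1 February 2041.
Examination Delay Credit: +421 days → 29 March 2042.
Marketing Approval Extension: 1460 days claimed exceeds the 1200-day cap, so +1200 days → 11 July 2045.

July 11, 2045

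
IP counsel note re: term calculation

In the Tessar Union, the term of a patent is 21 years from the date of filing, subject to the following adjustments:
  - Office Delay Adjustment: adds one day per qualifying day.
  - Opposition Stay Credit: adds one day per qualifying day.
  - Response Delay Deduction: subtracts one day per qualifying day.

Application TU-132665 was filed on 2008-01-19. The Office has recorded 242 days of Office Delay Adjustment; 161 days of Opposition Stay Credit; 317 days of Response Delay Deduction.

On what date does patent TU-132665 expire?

April 15, 2029

Base term: filing date + 21 years → 19 January 2029.
Office Delay Adjustment: +242 days → 18 September 2029.
Opposition Stay Credit: +161 days → 26 February 2030.
Response Delay Deduction: −317 days → 15 April 2029.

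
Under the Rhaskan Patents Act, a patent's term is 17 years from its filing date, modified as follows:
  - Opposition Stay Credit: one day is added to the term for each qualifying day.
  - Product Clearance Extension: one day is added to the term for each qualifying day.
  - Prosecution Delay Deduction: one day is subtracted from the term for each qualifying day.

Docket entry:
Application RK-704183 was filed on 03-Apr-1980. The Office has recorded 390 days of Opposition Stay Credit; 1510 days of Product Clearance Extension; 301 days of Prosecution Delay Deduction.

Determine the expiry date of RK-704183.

Base term: filing date + 17 years → 3 April 1997.
Opposition Stay Credit: +390 days → 28 April 1998.
Product Clearance Extension: +1510 days → 16 June 2002.
Prosecution Delay Deduction: −301 days → 19 August 2001.

August 19, 2001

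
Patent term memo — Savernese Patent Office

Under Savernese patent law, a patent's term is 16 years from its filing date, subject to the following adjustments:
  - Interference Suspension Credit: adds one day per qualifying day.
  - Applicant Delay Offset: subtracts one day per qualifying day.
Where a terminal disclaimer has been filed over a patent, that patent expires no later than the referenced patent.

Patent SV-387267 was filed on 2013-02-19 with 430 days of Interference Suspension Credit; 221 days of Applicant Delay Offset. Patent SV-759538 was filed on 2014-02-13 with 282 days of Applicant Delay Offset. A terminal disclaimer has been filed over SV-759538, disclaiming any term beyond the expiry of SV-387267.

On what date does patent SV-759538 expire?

Natural term of SV-759538:
  Base: filing + 16 years → 13 February 2030.
  Applicant Delay Offset: −282 days → 7 May 2029.
Expiry of referenced patent SV-387267:
  Base: filing + 16 years → 19 February 2029.
  Interference Suspension Credit: +430 days → 25 April 2030.
  Applicant Delay Offset: −221 days → 16 September 2029.
Terminal disclaimer: SV-759538 expires on the earlier of 7 May 2029 and 16 September 2029.

May 7, 2029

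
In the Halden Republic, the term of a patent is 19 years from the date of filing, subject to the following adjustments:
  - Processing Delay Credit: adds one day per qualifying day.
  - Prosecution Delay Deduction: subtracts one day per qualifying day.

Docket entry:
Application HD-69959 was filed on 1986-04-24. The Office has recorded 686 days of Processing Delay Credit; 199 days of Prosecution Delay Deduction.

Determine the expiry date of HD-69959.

2006-08-24

Base term: filing date + 19 years → 24 April 2005.
Processing Delay Credit: +686 days → 11 March 2007.
Prosecution Delay Deduction: −199 days → 24 August 2006.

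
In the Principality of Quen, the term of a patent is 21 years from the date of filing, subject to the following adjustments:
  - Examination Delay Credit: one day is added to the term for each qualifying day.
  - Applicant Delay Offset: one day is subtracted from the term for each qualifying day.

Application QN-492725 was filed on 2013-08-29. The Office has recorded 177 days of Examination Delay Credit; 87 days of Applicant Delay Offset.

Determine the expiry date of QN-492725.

Base term: filing date + 21 years → 29 August 2034.
Examination Delay Credit: +177 days → 22 February 2035.
Applicant Delay Offset: −87 days → 27 November 2034.

2034-11-27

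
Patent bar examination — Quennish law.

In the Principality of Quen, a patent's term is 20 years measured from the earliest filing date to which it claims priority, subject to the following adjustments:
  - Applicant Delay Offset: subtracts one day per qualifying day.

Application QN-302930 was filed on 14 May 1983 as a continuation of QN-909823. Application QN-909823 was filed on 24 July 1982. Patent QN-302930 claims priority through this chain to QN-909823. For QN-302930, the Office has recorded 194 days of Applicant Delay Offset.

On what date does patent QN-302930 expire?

2002-01-11

Earliest priority filing: 24 July 1982.
Base term: 24 July 1982 + 20 years → 24 July 2002.
Applicant Delay Offset: −194 days → 11 January 2002.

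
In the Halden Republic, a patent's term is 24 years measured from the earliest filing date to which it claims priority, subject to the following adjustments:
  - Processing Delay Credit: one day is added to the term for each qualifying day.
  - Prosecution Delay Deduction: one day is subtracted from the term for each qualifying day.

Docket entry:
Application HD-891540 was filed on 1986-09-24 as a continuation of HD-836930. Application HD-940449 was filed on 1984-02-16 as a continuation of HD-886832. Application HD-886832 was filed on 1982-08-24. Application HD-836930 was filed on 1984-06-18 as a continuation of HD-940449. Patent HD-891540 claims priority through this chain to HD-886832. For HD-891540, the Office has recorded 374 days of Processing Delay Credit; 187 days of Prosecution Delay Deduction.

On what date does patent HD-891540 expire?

Earliest priority filing: 24 August 1982.
Base term: 24 August 1982 + 24 years → 24 August 2006.
Processing Delay Credit: +374 days → 2 September 2007.
Prosecution Delay Deduction: −187 days → 27 February 2007.

2007-02-27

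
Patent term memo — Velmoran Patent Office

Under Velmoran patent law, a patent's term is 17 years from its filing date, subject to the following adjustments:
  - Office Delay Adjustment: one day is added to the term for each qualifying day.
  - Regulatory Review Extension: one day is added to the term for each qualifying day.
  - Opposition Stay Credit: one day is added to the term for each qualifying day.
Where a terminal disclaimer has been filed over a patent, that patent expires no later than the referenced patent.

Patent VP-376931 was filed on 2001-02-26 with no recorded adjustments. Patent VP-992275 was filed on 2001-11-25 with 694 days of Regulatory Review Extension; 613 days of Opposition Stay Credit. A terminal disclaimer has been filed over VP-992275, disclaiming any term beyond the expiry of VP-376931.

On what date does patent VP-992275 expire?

2018-02-26

Natural term of VP-992275:
  Base: filing + 17 years → 25 November 2018.
  Regulatory Review Extension: +694 days → 19 October 2020.
  Opposition Stay Credit: +613 days → 24 June 2022.
Expiry of referenced patent VP-376931:
  Base: filing + 17 years → 26 February 2018.
Terminal disclaimer: VP-992275 expires on the earlier of 24 June 2022 and 26 February 2018.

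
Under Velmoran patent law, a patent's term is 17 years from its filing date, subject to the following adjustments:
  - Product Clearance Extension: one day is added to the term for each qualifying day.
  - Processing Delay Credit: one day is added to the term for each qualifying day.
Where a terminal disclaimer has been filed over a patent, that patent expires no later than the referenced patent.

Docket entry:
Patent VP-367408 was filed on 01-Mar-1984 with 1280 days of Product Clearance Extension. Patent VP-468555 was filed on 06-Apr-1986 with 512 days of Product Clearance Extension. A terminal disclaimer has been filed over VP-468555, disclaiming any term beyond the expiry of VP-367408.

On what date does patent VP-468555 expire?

August 30, 2004

Natural term of VP-468555:
  Base: filing + 17 years → 6 April 2003.
  Product Clearance Extension: +512 days → 30 August 2004.
Expiry of referenced patent VP-367408:
  Base: filing + 17 years → 1 March 2001.
  Product Clearance Extension: +1280 days → 1 September 2004.
Terminal disclaimer: VP-468555 expires on the earlier of 30 August 2004 and 1 September 2004.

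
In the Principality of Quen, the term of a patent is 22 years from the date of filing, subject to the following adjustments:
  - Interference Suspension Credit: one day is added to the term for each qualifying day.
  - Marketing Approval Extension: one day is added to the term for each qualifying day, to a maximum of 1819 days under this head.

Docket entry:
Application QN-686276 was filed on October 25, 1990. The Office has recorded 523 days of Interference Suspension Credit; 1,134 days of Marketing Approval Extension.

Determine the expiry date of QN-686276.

Base term: filing date + 22 years → 25 October 2012.
Interference Suspension Credit: +523 days → 1 April 2014.
Marketing Approval Extension: 1134 days (within the 1819-day cap) → +1134 days → 9 May 2017.

May 9, 2017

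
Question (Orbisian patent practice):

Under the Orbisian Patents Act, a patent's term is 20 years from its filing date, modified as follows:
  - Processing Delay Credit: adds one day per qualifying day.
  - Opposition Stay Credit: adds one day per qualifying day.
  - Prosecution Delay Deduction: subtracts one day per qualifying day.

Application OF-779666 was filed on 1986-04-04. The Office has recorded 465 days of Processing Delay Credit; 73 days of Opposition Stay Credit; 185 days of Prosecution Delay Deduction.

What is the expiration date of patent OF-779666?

Base term: filing date + 20 years → 4 April 2006.
Processing Delay Credit: +465 days → 13 July 2007.
Opposition Stay Credit: +73 days → 24 September 2007.
Prosecution Delay Deduction: −185 days → 23 March 2007.

March 23, 2007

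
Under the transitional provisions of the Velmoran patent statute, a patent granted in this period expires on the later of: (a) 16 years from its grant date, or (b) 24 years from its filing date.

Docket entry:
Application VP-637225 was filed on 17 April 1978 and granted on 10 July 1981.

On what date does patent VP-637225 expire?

(a) grant + 16 years → 10 July 1997.
(b) filing + 24 years → 17 April 2002.
Later of the two: 17 April 2002.

April 17, 2002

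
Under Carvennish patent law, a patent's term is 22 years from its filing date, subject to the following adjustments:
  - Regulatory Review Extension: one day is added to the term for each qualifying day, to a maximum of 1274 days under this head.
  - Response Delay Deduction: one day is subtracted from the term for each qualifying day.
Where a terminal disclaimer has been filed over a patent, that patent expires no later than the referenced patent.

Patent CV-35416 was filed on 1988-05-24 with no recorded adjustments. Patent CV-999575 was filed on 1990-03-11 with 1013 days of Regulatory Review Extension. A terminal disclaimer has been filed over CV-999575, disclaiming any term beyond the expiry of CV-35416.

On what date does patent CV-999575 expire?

May 24, 2010

Natural term of CV-999575:
  Base: filing + 22 years → 11 March 2012.
  Regulatory Review Extension: 1013 days (within the 1274-day cap) → +1013 days → 19 December 2014.
Expiry of referenced patent CV-35416:
  Base: filing + 22 years → 24 May 2010.
Terminal disclaimer: CV-999575 expires on the earlier of 19 December 2014 and 24 May 2010.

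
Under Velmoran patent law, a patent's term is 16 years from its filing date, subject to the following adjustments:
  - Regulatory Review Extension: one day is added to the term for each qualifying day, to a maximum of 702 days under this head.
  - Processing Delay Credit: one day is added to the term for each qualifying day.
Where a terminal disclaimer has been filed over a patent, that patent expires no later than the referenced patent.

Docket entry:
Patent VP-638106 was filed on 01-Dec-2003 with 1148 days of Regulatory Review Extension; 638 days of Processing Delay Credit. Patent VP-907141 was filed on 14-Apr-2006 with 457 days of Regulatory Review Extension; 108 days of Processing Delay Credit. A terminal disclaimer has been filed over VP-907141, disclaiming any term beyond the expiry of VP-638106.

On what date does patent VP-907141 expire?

Natural term of VP-907141:
  Base: filing + 16 years → 14 April 2022.
  Regulatory Review Extension: 457 days (within the 702-day cap) → +457 days → 15 July 2023.
  Processing Delay Credit: +108 days → 31 October 2023.
Expiry of referenced patent VP-638106:
  Base: filing + 16 years → 1 December 2019.
  Regulatory Review Extension: 1148 days claimed exceeds the 702-day cap, so +702 days → 2 November 2021.
  Processing Delay Credit: +638 days → 2 August 2023.
Terminal disclaimer: VP-907141 expires on the earlier of 31 October 2023 and 2 August 2023.

2023-08-02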